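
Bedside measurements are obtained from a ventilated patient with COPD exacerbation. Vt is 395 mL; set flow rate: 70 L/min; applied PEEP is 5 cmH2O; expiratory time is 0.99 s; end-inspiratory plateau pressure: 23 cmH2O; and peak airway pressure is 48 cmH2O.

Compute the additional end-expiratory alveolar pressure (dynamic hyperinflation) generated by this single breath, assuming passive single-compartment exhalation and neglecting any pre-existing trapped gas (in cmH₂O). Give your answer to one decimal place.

Flow: 70 L/min ÷ 60 = 1.1667 L/s.
R = (PIP − Pplat)/V̇ = (48 − 23) / 1.1667 = 25.0/1.1667 = 21.428 cmH2O·s/L.
C = Vt/(Pplat − PEEP) = 395.0 / (23 − 5) = 395.0/18.0 = 21.944 mL/cmH2O.
τ = R × C = 21.428 × 0.02194 L/cmH2O = 0.4701 s.
Fraction remaining = e^(−Te/τ) = e^(−0.99/0.4701) = 0.1217; trapped volume = 395.0 × 0.1217 = 48.072 mL.
Additional alveolar pressure from trapping ≈ V_trapped / C = 48.072 / 21.944 = 2.191 cmH2O.

2.2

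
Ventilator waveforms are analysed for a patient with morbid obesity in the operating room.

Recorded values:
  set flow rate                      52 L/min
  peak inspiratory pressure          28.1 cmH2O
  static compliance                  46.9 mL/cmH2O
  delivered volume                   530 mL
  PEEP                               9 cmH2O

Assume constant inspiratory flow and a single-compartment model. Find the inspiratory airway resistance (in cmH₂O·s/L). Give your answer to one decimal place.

9.0

Flow: 52 L/min ÷ 60 = 0.8667 L/s.
Equation of motion (constant flow): PIP = Vt/C + R·V̇ + PEEP.
R·V̇ = PIP − Vt/C − PEEP = 28.1 − 530/46.9 − 9 = 28.1 − 11.301 − 9 = 7.799 cmH2O.
R = 7.799 / 0.8667 = 8.999 cmH2O·s/L.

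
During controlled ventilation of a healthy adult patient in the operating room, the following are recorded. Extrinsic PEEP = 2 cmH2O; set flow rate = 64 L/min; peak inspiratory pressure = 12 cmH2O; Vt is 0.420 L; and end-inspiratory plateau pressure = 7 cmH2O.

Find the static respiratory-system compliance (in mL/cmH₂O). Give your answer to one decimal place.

Cstat = Vt / (Pplat − PEEP) = 420 / (7 − 2) = 420 / 5.0 = 84.0 mL/cmH2O.

84.0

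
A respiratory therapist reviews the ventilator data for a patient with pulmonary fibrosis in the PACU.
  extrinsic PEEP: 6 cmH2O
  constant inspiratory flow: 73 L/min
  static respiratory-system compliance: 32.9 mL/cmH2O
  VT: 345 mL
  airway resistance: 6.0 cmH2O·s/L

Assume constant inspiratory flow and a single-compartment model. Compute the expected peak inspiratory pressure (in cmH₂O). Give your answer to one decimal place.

23.8

Flow: 73 L/min ÷ 60 = 1.2167 L/s.
Equation of motion (constant flow): PIP = Vt/C + R·V̇ + PEEP.
PIP = 345/32.9 + 6.0×1.2167 + 6 = 10.486 + 7.3 + 6 = 23.786 cmH2O.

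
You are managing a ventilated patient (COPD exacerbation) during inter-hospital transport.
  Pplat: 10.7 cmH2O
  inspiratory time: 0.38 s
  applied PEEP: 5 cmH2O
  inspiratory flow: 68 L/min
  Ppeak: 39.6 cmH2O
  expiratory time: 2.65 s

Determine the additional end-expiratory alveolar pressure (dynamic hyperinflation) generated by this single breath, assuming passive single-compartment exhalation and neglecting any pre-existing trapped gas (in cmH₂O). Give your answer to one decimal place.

1.4

Flow: 68 L/min ÷ 60 = 1.1333 L/s.
Vt = flow × Ti = 1.1333 L/s × 0.38 s × 1000 mL/L = 430.65 mL.
R = (PIP − Pplat)/V̇ = (39.6 − 10.7) / 1.1333 = 28.9/1.1333 = 25.501 cmH2O·s/L.
C = Vt/(Pplat − PEEP) = 430.65 / (10.7 − 5) = 430.65/5.7 = 75.553 mL/cmH2O.
τ = R × C = 25.501 × 0.07555 L/cmH2O = 1.927 s.
Fraction remaining = e^(−Te/τ) = e^(−2.65/1.927) = 0.2528; trapped volume = 430.65 × 0.2528 = 108.87 mL.
Additional alveolar pressure from trapping ≈ V_trapped / C = 108.87 / 75.553 = 1.441 cmH2O.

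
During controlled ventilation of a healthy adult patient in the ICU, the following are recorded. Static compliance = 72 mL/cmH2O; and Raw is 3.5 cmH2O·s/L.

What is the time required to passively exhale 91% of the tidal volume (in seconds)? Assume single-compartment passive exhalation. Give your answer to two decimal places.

τ = R × C = 3.5 × 72 mL/cmH2O = 3.5 × 0.072 L/cmH2O = 0.252 s.
Exhaled fraction f = 1 − e^(−t/τ) → t = −τ·ln(1 − f) = −0.252·ln(0.09) = 0.6068 s.

0.61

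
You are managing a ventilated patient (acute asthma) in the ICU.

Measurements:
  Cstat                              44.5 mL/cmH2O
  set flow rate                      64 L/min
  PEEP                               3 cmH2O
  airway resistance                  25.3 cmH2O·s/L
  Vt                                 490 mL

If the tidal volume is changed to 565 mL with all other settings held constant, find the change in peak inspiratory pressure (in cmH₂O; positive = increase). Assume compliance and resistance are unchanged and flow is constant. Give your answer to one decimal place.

1.7

PIP = Vt/C + R·V̇ + PEEP (constant-flow equation of motion).
Only the elastic term changes: ΔPIP = ΔVt / C = (565 − 490) / 44.5 = 1.685 cmH2O.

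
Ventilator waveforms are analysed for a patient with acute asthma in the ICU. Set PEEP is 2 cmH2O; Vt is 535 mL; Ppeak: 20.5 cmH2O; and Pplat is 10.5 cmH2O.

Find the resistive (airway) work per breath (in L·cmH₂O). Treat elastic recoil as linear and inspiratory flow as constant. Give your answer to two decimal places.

5.35

With constant inspiratory flow the resistive pressure is constant at PIP − Pplat = 20.5 − 10.5 = 10.0 cmH2O, so resistive work = 10.0 × 0.535 = 5.35 L·cmH2O.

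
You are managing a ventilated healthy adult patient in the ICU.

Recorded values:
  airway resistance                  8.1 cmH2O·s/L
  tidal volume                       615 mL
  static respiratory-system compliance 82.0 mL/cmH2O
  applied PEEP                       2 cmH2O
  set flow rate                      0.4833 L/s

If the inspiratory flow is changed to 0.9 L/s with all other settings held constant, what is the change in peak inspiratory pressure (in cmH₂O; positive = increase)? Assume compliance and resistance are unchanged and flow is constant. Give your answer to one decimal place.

3.4

PIP = Vt/C + R·V̇ + PEEP (constant-flow equation of motion).
Only the resistive term changes: ΔPIP = R × ΔV̇ = 8.1 × (0.9 − 0.4833) = 8.1 × 0.4167 = 3.375 cmH2O.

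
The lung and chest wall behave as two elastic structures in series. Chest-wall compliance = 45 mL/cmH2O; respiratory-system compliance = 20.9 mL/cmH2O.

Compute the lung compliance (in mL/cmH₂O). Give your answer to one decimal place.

1/CL = 1/Crs − 1/Ccw.
1/CL = 1/20.9 − 1/45 = 0.02562.
CL = 39.032 mL/cmH2O.

39.0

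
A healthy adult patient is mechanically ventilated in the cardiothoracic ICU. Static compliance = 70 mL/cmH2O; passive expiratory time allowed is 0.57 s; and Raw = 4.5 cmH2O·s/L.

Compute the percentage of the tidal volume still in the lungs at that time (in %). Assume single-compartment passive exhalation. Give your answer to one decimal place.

τ = R × C = 4.5 × 70 mL/cmH2O = 4.5 × 0.070 L/cmH2O = 0.315 s.
Passive exhalation: V(t)/V₀ = e^(−t/τ) = e^(−0.57/0.315) = 0.1637.
Fraction remaining = 0.1637 → 16.37%.

16.4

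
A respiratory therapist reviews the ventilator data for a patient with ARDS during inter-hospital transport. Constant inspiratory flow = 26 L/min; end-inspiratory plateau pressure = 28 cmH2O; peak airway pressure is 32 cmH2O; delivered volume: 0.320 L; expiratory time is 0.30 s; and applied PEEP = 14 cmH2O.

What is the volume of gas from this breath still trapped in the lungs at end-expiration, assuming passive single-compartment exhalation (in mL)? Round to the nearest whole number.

77

Flow: 26 L/min ÷ 60 = 0.4333 L/s.
R = (PIP − Pplat)/V̇ = (32 − 28) / 0.4333 = 4.0/0.4333 = 9.231 cmH2O·s/L.
C = Vt/(Pplat − PEEP) = 320.0 / (28 − 14) = 320.0/14.0 = 22.857 mL/cmH2O.
τ = R × C = 9.231 × 0.02286 L/cmH2O = 0.211 s.
Fraction remaining = e^(−Te/τ) = e^(−0.30/0.211) = 0.2413.
Trapped volume = 320.0 × 0.2413 = 77.216 mL.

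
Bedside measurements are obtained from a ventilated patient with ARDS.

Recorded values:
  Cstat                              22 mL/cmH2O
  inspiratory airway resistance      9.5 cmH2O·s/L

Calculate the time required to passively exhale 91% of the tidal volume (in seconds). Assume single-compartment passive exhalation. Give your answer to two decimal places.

0.50

τ = R × C = 9.5 × 22 mL/cmH2O = 9.5 × 0.022 L/cmH2O = 0.209 s.
Exhaled fraction f = 1 − e^(−t/τ) → t = −τ·ln(1 − f) = −0.209·ln(0.09) = 0.5033 s.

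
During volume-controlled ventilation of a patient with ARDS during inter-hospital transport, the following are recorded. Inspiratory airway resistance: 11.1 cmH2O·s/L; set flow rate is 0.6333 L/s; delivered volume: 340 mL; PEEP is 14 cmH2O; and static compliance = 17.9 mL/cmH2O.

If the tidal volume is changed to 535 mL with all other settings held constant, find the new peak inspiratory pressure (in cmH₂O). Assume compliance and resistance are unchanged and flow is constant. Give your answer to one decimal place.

PIP = Vt/C + R·V̇ + PEEP (constant-flow equation of motion).
Only the elastic term changes: ΔPIP = ΔVt / C = (535 − 340) / 17.9 = 10.894 cmH2O.
Original PIP = 340/17.9 + 11.1×0.6333 + 14 = 40.024 cmH2O; new PIP = 40.024 + (10.894) = 50.918 cmH2O.

50.9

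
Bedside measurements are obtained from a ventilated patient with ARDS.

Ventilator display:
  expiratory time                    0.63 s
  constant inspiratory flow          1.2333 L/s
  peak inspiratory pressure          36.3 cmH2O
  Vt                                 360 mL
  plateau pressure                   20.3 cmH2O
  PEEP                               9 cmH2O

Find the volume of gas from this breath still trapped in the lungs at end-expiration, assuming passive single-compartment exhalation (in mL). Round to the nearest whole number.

R = (PIP − Pplat)/V̇ = (36.3 − 20.3) / 1.2333 = 16.0/1.2333 = 12.973 cmH2O·s/L.
C = Vt/(Pplat − PEEP) = 360.0 / (20.3 − 9) = 360.0/11.3 = 31.858 mL/cmH2O.
τ = R × C = 12.973 × 0.03186 L/cmH2O = 0.4133 s.
Fraction remaining = e^(−Te/τ) = e^(−0.63/0.4133) = 0.2178.
Trapped volume = 360.0 × 0.2178 = 78.408 mL.

78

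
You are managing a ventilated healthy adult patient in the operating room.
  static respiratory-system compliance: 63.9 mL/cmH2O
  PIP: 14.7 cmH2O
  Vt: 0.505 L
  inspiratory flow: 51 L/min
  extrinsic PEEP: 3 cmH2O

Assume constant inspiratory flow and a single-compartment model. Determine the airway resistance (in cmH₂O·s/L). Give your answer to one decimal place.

Flow: 51 L/min ÷ 60 = 0.85 L/s.
Equation of motion (constant flow): PIP = Vt/C + R·V̇ + PEEP.
R·V̇ = PIP − Vt/C − PEEP = 14.7 − 505/63.9 − 3 = 14.7 − 7.903 − 3 = 3.797 cmH2O.
R = 3.797 / 0.85 = 4.467 cmH2O·s/L.

4.5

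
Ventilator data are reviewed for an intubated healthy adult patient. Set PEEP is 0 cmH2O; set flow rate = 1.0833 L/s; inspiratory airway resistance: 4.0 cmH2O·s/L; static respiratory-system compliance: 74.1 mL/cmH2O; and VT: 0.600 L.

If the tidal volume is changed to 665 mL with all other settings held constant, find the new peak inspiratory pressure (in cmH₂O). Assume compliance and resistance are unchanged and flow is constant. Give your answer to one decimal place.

13.3

PIP = Vt/C + R·V̇ + PEEP (constant-flow equation of motion).
Only the elastic term changes: ΔPIP = ΔVt / C = (665 − 600) / 74.1 = 0.8772 cmH2O.
Original PIP = 600/74.1 + 4.0×1.0833 + 0 = 12.43 cmH2O; new PIP = 12.43 + (0.8772) = 13.307 cmH2O.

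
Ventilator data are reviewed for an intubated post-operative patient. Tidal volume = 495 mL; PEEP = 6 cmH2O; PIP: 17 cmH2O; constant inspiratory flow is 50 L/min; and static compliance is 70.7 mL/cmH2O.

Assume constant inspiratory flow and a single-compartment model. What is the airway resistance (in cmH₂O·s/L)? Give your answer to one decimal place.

4.8

Flow: 50 L/min ÷ 60 = 0.8333 L/s.
Equation of motion (constant flow): PIP = Vt/C + R·V̇ + PEEP.
R·V̇ = PIP − Vt/C − PEEP = 17 − 495/70.7 − 6 = 17 − 7.001 − 6 = 3.999 cmH2O.
R = 3.999 / 0.8333 = 4.799 cmH2O·s/L.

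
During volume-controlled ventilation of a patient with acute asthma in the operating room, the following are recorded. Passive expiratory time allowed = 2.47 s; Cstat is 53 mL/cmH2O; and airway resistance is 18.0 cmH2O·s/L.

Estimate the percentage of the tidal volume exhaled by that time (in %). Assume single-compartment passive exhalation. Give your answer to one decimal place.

92.5

τ = R × C = 18.0 × 53 mL/cmH2O = 18.0 × 0.053 L/cmH2O = 0.954 s.
Passive exhalation: V(t)/V₀ = e^(−t/τ) = e^(−2.47/0.954) = 0.07509.
Fraction exhaled = 1 − 0.07509 = 0.9249 → 92.49%.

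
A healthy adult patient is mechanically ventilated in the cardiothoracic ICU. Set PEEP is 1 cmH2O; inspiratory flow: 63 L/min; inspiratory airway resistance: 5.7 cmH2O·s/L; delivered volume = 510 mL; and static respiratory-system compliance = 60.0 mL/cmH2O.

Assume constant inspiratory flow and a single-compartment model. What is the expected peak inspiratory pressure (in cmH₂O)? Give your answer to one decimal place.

Flow: 63 L/min ÷ 60 = 1.05 L/s.
Equation of motion (constant flow): PIP = Vt/C + R·V̇ + PEEP.
PIP = 510/60.0 + 5.7×1.05 + 1 = 8.5 + 5.985 + 1 = 15.485 cmH2O.

15.5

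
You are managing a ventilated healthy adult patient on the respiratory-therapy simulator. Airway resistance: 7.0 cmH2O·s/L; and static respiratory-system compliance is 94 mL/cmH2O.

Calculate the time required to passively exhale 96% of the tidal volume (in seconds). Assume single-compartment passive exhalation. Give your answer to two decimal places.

τ = R × C = 7.0 × 94 mL/cmH2O = 7.0 × 0.094 L/cmH2O = 0.658 s.
Exhaled fraction f = 1 − e^(−t/τ) → t = −τ·ln(1 − f) = −0.658·ln(0.04) = 2.118 s.

2.12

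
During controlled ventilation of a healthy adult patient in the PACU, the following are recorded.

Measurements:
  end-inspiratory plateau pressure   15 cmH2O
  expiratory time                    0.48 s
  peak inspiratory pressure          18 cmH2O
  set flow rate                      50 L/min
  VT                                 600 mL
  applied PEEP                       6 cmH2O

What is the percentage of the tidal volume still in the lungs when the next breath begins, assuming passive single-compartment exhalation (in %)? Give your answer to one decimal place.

Flow: 50 L/min ÷ 60 = 0.8333 L/s.
R = (PIP − Pplat)/V̇ = (18 − 15) / 0.8333 = 3.0/0.8333 = 3.6 cmH2O·s/L.
C = Vt/(Pplat − PEEP) = 600.0 / (15 − 6) = 600.0/9.0 = 66.667 mL/cmH2O.
τ = R × C = 3.6 × 0.06667 L/cmH2O = 0.24 s.
Fraction remaining at end-expiration = e^(−Te/τ) = e^(−0.48/0.24) = 0.1353 → 13.53%.

13.5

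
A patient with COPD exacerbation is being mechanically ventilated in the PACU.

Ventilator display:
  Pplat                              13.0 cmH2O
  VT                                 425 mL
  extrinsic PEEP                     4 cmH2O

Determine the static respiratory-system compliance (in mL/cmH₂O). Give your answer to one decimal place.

Cstat = Vt / (Pplat − PEEP) = 425 / (13.0 − 4) = 425 / 9.0 = 47.222 mL/cmH2O.

47.2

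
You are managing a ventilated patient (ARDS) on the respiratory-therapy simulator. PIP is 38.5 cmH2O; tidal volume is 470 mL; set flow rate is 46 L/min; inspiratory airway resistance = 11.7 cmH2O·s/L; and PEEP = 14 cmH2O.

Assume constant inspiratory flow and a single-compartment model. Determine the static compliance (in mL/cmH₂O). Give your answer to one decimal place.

Flow: 46 L/min ÷ 60 = 0.7667 L/s.
Equation of motion (constant flow): PIP = Vt/C + R·V̇ + PEEP.
Vt/C = PIP − R·V̇ − PEEP = 38.5 − 11.7×0.7667 − 14 = 38.5 − 8.97 − 14 = 15.53 cmH2O.
C = Vt / 15.53 = 470 / 15.53 = 30.264 mL/cmH2O.

30.3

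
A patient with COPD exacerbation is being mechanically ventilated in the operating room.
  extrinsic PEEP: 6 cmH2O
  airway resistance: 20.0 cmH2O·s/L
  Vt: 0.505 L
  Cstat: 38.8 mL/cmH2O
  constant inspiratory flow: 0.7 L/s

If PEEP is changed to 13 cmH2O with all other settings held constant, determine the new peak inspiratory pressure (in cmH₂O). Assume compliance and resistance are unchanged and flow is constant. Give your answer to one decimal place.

PIP = Vt/C + R·V̇ + PEEP (constant-flow equation of motion).
Only the baseline term changes: ΔPIP = ΔPEEP = 13 − 6 = 7.0 cmH2O.
Original PIP = 505/38.8 + 20.0×0.7 + 6 = 33.015 cmH2O; new PIP = 33.015 + (7.0) = 40.015 cmH2O.

40.0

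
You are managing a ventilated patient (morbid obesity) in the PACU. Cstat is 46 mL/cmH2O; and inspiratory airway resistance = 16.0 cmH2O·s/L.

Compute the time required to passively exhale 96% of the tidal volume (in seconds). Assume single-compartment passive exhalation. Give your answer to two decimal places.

2.37

τ = R × C = 16.0 × 46 mL/cmH2O = 16.0 × 0.046 L/cmH2O = 0.736 s.
Exhaled fraction f = 1 − e^(−t/τ) → t = −τ·ln(1 − f) = −0.736·ln(0.04) = 2.369 s.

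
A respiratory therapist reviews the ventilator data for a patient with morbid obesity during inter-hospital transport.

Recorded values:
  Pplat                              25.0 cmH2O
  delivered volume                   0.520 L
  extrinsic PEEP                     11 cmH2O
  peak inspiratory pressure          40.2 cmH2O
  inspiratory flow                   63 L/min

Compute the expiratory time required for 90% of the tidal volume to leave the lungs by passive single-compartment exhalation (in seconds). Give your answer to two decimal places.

Flow: 63 L/min ÷ 60 = 1.05 L/s.
R = (PIP − Pplat)/V̇ = (40.2 − 25.0) / 1.05 = 15.2/1.05 = 14.476 cmH2O·s/L.
C = Vt/(Pplat − PEEP) = 520.0 / (25.0 − 11) = 520.0/14.0 = 37.143 mL/cmH2O.
τ = R × C = 14.476 × 0.03714 L/cmH2O = 0.5376 s.
t = −τ·ln(1 − 0.90) = −0.5376·ln(0.1) = 1.238 s.

1.24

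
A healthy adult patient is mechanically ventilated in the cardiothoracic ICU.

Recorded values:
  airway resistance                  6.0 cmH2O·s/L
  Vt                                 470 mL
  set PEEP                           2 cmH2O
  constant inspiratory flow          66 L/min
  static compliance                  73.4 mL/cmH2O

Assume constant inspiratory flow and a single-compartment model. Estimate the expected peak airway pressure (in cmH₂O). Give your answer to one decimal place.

15.0

Flow: 66 L/min ÷ 60 = 1.1 L/s.
Equation of motion (constant flow): PIP = Vt/C + R·V̇ + PEEP.
PIP = 470/73.4 + 6.0×1.1 + 2 = 6.403 + 6.6 + 2 = 15.003 cmH2O.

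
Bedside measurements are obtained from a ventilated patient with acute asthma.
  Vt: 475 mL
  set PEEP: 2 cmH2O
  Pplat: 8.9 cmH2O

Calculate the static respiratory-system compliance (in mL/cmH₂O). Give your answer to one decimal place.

68.8

Cstat = Vt / (Pplat − PEEP) = 475 / (8.9 − 2) = 475 / 6.9 = 68.841 mL/cmH2O.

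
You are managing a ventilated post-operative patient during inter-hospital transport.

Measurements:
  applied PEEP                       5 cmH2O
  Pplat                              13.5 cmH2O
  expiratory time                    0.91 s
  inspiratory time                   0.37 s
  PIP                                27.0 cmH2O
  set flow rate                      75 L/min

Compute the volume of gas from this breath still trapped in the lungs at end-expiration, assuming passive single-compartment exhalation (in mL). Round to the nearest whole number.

Flow: 75 L/min ÷ 60 = 1.25 L/s.
Vt = flow × Ti = 1.25 L/s × 0.37 s × 1000 mL/L = 462.5 mL.
R = (PIP − Pplat)/V̇ = (27.0 − 13.5) / 1.25 = 13.5/1.25 = 10.8 cmH2O·s/L.
C = Vt/(Pplat − PEEP) = 462.5 / (13.5 − 5) = 462.5/8.5 = 54.412 mL/cmH2O.
τ = R × C = 10.8 × 0.05441 L/cmH2O = 0.5876 s.
Fraction remaining = e^(−Te/τ) = e^(−0.91/0.5876) = 0.2125.
Trapped volume = 462.5 × 0.2125 = 98.281 mL.

98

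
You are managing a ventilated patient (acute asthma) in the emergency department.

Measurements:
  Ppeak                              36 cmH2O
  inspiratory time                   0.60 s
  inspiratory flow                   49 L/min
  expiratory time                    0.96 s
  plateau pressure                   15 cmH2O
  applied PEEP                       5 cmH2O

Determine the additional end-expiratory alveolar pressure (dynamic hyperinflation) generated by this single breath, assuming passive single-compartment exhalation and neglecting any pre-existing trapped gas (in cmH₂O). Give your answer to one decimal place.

4.7

Flow: 49 L/min ÷ 60 = 0.8167 L/s.
Vt = flow × Ti = 0.8167 L/s × 0.60 s × 1000 mL/L = 490.02 mL.
R = (PIP − Pplat)/V̇ = (36 − 15) / 0.8167 = 21.0/0.8167 = 25.713 cmH2O·s/L.
C = Vt/(Pplat − PEEP) = 490.02 / (15 − 5) = 490.02/10.0 = 49.002 mL/cmH2O.
τ = R × C = 25.713 × 0.049 L/cmH2O = 1.26 s.
Fraction remaining = e^(−Te/τ) = e^(−0.96/1.26) = 0.4668; trapped volume = 490.02 × 0.4668 = 228.74 mL.
Additional alveolar pressure from trapping ≈ V_trapped / C = 228.74 / 49.002 = 4.668 cmH2O.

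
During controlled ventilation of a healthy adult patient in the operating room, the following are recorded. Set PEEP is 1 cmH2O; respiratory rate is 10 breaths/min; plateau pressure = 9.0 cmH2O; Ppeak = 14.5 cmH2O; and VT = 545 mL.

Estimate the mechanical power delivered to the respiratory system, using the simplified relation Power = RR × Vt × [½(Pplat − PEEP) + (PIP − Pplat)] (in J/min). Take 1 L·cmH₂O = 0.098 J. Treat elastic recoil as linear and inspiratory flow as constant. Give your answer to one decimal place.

Per-breath work = Vt × [½(Pplat−PEEP) + (PIP−Pplat)] = 0.545 × [0.5×8.0 + 5.5] = 0.545 × 9.5 = 5.178 L·cmH2O.
Power = 10 × 5.178 = 51.78 L·cmH2O/min.
× 0.098 J/(L·cmH2O) → 5.074 J/min.

5.1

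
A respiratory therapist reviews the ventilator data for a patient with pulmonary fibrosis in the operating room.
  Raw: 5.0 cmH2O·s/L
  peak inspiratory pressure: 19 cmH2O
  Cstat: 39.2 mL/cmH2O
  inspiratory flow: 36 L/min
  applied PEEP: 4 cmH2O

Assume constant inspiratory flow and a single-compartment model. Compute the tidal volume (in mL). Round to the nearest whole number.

470

Flow: 36 L/min ÷ 60 = 0.6 L/s.
Equation of motion (constant flow): PIP = Vt/C + R·V̇ + PEEP.
Vt/C = PIP − R·V̇ − PEEP = 19 − 3.0 − 4 = 12.0 cmH2O.
Vt = C × 12.0 = 39.2 × 12.0 = 470.4 mL.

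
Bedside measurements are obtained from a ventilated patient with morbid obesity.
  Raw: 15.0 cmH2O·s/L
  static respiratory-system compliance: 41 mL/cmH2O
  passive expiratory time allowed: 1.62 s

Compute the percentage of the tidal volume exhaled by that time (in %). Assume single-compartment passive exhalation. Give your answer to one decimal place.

τ = R × C = 15.0 × 41 mL/cmH2O = 15.0 × 0.041 L/cmH2O = 0.615 s.
Passive exhalation: V(t)/V₀ = e^(−t/τ) = e^(−1.62/0.615) = 0.07178.
Fraction exhaled = 1 − 0.07178 = 0.9282 → 92.82%.

92.8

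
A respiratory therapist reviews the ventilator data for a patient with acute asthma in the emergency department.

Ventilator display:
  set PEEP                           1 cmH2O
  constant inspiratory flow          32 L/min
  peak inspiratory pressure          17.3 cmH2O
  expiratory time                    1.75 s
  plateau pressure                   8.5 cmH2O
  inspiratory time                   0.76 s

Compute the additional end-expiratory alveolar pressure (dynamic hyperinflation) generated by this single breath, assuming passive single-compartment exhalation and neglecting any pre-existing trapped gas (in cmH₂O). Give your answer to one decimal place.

Flow: 32 L/min ÷ 60 = 0.5333 L/s.
Vt = flow × Ti = 0.5333 L/s × 0.76 s × 1000 mL/L = 405.31 mL.
R = (PIP − Pplat)/V̇ = (17.3 − 8.5) / 0.5333 = 8.8/0.5333 = 16.501 cmH2O·s/L.
C = Vt/(Pplat − PEEP) = 405.31 / (8.5 − 1) = 405.31/7.5 = 54.041 mL/cmH2O.
τ = R × C = 16.501 × 0.05404 L/cmH2O = 0.8917 s.
Fraction remaining = e^(−Te/τ) = e^(−1.75/0.8917) = 0.1405; trapped volume = 405.31 × 0.1405 = 56.946 mL.
Additional alveolar pressure from trapping ≈ V_trapped / C = 56.946 / 54.041 = 1.054 cmH2O.

1.1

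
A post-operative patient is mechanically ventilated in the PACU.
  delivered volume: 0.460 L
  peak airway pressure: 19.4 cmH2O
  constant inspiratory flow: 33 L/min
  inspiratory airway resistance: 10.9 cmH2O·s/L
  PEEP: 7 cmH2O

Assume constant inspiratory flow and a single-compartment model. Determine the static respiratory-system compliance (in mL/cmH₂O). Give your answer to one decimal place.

71.8

Flow: 33 L/min ÷ 60 = 0.55 L/s.
Equation of motion (constant flow): PIP = Vt/C + R·V̇ + PEEP.
Vt/C = PIP − R·V̇ − PEEP = 19.4 − 10.9×0.55 − 7 = 19.4 − 5.995 − 7 = 6.405 cmH2O.
C = Vt / 6.405 = 460 / 6.405 = 71.819 mL/cmH2O.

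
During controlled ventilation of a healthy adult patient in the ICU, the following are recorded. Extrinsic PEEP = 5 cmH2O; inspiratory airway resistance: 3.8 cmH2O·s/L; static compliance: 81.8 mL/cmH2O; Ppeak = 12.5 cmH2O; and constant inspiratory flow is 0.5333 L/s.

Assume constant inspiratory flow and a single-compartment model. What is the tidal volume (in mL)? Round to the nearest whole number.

448

Equation of motion (constant flow): PIP = Vt/C + R·V̇ + PEEP.
Vt/C = PIP − R·V̇ − PEEP = 12.5 − 2.027 − 5 = 5.473 cmH2O.
Vt = C × 5.473 = 81.8 × 5.473 = 447.69 mL.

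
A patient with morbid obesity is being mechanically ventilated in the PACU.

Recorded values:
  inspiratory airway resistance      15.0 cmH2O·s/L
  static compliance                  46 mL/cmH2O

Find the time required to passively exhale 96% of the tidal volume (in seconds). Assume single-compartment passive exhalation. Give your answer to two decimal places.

2.22

τ = R × C = 15.0 × 46 mL/cmH2O = 15.0 × 0.046 L/cmH2O = 0.69 s.
Exhaled fraction f = 1 − e^(−t/τ) → t = −τ·ln(1 − f) = −0.69·ln(0.04) = 2.221 s.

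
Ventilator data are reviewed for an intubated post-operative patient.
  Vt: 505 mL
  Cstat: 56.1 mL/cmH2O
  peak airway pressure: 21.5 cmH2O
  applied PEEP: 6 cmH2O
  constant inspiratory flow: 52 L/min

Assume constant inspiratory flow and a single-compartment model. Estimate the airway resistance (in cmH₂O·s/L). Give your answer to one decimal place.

7.5

Flow: 52 L/min ÷ 60 = 0.8667 L/s.
Equation of motion (constant flow): PIP = Vt/C + R·V̇ + PEEP.
R·V̇ = PIP − Vt/C − PEEP = 21.5 − 505/56.1 − 6 = 21.5 − 9.002 − 6 = 6.498 cmH2O.
R = 6.498 / 0.8667 = 7.497 cmH2O·s/L.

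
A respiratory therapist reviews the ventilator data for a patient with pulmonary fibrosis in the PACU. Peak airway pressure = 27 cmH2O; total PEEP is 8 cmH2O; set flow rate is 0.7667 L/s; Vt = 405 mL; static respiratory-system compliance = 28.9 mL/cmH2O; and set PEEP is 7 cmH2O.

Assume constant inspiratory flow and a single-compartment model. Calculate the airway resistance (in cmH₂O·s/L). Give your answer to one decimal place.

6.5

Total PEEP = 8 cmH2O (set 7 + intrinsic 1); this is the baseline alveolar pressure.
Equation of motion (constant flow): PIP = Vt/C + R·V̇ + PEEP.
R·V̇ = PIP − Vt/C − PEEP = 27 − 405/28.9 − 8 = 27 − 14.014 − 8 = 4.986 cmH2O.
R = 4.986 / 0.7667 = 6.503 cmH2O·s/L.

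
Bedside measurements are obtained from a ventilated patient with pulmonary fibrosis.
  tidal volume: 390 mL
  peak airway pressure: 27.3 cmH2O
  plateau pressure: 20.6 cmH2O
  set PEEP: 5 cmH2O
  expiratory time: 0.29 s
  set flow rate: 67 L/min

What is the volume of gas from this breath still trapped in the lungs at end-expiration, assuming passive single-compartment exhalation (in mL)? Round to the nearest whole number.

Flow: 67 L/min ÷ 60 = 1.1167 L/s.
R = (PIP − Pplat)/V̇ = (27.3 − 20.6) / 1.1167 = 6.7/1.1167 = 6.0 cmH2O·s/L.
C = Vt/(Pplat − PEEP) = 390.0 / (20.6 − 5) = 390.0/15.6 = 25.0 mL/cmH2O.
τ = R × C = 6.0 × 0.025 L/cmH2O = 0.15 s.
Fraction remaining = e^(−Te/τ) = e^(−0.29/0.15) = 0.1447.
Trapped volume = 390.0 × 0.1447 = 56.433 mL.

56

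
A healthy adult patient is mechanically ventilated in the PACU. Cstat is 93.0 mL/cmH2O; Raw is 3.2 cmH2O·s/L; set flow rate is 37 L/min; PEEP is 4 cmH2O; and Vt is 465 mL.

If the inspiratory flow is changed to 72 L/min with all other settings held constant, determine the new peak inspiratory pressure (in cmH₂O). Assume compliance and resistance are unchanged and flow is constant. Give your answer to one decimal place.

Flow: 37 L/min ÷ 60 = 0.6167 L/s.
New flow: 72 L/min ÷ 60 = 1.2 L/s.
PIP = Vt/C + R·V̇ + PEEP (constant-flow equation of motion).
Only the resistive term changes: ΔPIP = R × ΔV̇ = 3.2 × (1.2 − 0.6167) = 3.2 × 0.5833 = 1.867 cmH2O.
Original PIP = 465/93.0 + 3.2×0.6167 + 4 = 10.973 cmH2O; new PIP = 10.973 + (1.867) = 12.84 cmH2O.

12.8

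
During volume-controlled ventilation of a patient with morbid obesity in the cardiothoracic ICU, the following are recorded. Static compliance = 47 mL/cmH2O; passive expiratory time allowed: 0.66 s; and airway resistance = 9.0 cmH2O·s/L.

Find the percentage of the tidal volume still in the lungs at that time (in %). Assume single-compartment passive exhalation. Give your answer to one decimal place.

21.0

τ = R × C = 9.0 × 47 mL/cmH2O = 9.0 × 0.047 L/cmH2O = 0.423 s.
Passive exhalation: V(t)/V₀ = e^(−t/τ) = e^(−0.66/0.423) = 0.2101.
Fraction remaining = 0.2101 → 21.01%.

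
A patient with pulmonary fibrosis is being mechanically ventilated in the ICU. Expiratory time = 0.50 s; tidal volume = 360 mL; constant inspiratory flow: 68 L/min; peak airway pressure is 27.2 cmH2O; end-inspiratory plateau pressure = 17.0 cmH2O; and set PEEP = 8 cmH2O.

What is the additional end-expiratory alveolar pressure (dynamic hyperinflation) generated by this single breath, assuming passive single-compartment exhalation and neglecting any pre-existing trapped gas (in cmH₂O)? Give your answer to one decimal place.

2.2

Flow: 68 L/min ÷ 60 = 1.1333 L/s.
R = (PIP − Pplat)/V̇ = (27.2 − 17.0) / 1.1333 = 10.2/1.1333 = 9.0 cmH2O·s/L.
C = Vt/(Pplat − PEEP) = 360.0 / (17.0 − 8) = 360.0/9.0 = 40.0 mL/cmH2O.
τ = R × C = 9.0 × 0.04 L/cmH2O = 0.36 s.
Fraction remaining = e^(−Te/τ) = e^(−0.50/0.36) = 0.2494; trapped volume = 360.0 × 0.2494 = 89.784 mL.
Additional alveolar pressure from trapping ≈ V_trapped / C = 89.784 / 40.0 = 2.245 cmH2O.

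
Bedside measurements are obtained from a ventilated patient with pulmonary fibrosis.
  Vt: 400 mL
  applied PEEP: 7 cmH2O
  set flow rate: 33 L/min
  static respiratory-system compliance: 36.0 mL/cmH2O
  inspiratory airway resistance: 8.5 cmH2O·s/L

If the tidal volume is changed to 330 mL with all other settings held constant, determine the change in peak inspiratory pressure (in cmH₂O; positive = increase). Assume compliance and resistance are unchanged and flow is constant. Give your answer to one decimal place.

-1.9

PIP = Vt/C + R·V̇ + PEEP (constant-flow equation of motion).
Only the elastic term changes: ΔPIP = ΔVt / C = (330 − 400) / 36.0 = -1.944 cmH2O.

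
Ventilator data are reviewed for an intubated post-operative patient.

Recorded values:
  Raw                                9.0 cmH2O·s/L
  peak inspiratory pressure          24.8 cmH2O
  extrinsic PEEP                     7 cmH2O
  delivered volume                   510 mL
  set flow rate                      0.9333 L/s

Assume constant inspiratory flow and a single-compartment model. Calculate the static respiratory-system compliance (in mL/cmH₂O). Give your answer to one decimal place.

Equation of motion (constant flow): PIP = Vt/C + R·V̇ + PEEP.
Vt/C = PIP − R·V̇ − PEEP = 24.8 − 9.0×0.9333 − 7 = 24.8 − 8.4 − 7 = 9.4 cmH2O.
C = Vt / 9.4 = 510 / 9.4 = 54.255 mL/cmH2O.

54.3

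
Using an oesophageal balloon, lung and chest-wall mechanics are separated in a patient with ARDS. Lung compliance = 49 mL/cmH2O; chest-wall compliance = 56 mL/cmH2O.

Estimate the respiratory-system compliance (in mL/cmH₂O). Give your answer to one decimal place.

Lung and chest wall are elastances in series: 1/Crs = 1/CL + 1/Ccw.
1/Crs = 1/49 + 1/56 = 0.03827.
Crs = 26.13 mL/cmH2O.

26.1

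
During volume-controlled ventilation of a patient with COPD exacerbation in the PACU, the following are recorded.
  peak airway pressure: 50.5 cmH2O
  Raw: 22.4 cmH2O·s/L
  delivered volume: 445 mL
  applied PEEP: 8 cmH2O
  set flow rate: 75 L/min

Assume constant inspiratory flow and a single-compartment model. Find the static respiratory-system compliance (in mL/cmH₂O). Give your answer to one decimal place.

30.7

Flow: 75 L/min ÷ 60 = 1.25 L/s.
Equation of motion (constant flow): PIP = Vt/C + R·V̇ + PEEP.
Vt/C = PIP − R·V̇ − PEEP = 50.5 − 22.4×1.25 − 8 = 50.5 − 28.0 − 8 = 14.5 cmH2O.
C = Vt / 14.5 = 445 / 14.5 = 30.69 mL/cmH2O.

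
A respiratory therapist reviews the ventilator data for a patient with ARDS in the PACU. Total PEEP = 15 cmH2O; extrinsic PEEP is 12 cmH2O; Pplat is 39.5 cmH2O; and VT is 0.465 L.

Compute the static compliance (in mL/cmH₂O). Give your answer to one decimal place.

19.0

End-expiratory occlusion gives total PEEP = 15 cmH2O (intrinsic PEEP = 15 − 12 = 3). Use total PEEP for the elastic gradient.
Cstat = Vt / (Pplat − PEEPtotal) = 465 / (39.5 − 15) = 465 / 24.5 = 18.98 mL/cmH2O.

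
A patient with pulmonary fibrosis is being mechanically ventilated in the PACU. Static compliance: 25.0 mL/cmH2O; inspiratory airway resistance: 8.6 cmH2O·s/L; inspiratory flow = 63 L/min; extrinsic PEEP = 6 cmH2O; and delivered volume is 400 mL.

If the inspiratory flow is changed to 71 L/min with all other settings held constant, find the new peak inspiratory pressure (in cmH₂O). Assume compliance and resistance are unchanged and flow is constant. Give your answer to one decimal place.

32.2

Flow: 63 L/min ÷ 60 = 1.05 L/s.
New flow: 71 L/min ÷ 60 = 1.1833 L/s.
PIP = Vt/C + R·V̇ + PEEP (constant-flow equation of motion).
Only the resistive term changes: ΔPIP = R × ΔV̇ = 8.6 × (1.1833 − 1.05) = 8.6 × 0.1333 = 1.146 cmH2O.
Original PIP = 400/25.0 + 8.6×1.05 + 6 = 31.03 cmH2O; new PIP = 31.03 + (1.146) = 32.176 cmH2O.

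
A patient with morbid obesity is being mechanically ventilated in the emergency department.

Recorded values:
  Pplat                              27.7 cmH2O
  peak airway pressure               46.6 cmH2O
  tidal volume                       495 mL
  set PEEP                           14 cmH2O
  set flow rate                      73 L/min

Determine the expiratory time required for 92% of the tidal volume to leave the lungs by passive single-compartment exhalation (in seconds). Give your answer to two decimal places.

1.42

Flow: 73 L/min ÷ 60 = 1.2167 L/s.
R = (PIP − Pplat)/V̇ = (46.6 − 27.7) / 1.2167 = 18.9/1.2167 = 15.534 cmH2O·s/L.
C = Vt/(Pplat − PEEP) = 495.0 / (27.7 − 14) = 495.0/13.7 = 36.131 mL/cmH2O.
τ = R × C = 15.534 × 0.03613 L/cmH2O = 0.5612 s.
t = −τ·ln(1 − 0.92) = −0.5612·ln(0.08) = 1.417 s.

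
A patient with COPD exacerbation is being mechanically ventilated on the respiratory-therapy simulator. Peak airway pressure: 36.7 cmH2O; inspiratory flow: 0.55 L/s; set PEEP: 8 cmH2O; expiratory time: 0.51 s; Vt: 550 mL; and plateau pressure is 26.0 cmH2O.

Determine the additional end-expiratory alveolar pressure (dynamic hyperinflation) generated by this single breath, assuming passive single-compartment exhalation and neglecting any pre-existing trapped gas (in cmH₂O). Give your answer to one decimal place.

7.6

R = (PIP − Pplat)/V̇ = (36.7 − 26.0) / 0.55 = 10.7/0.55 = 19.455 cmH2O·s/L.
C = Vt/(Pplat − PEEP) = 550.0 / (26.0 − 8) = 550.0/18.0 = 30.556 mL/cmH2O.
τ = R × C = 19.455 × 0.03056 L/cmH2O = 0.5945 s.
Fraction remaining = e^(−Te/τ) = e^(−0.51/0.5945) = 0.4241; trapped volume = 550.0 × 0.4241 = 233.26 mL.
Additional alveolar pressure from trapping ≈ V_trapped / C = 233.26 / 30.556 = 7.634 cmH2O.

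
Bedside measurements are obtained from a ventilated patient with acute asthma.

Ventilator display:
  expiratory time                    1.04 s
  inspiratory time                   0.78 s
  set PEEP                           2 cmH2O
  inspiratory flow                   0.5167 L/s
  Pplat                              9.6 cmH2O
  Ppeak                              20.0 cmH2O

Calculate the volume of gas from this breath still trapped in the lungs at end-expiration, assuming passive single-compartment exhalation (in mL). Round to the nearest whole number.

152

Vt = flow × Ti = 0.5167 L/s × 0.78 s × 1000 mL/L = 403.03 mL.
R = (PIP − Pplat)/V̇ = (20.0 − 9.6) / 0.5167 = 10.4/0.5167 = 20.128 cmH2O·s/L.
C = Vt/(Pplat − PEEP) = 403.03 / (9.6 − 2) = 403.03/7.6 = 53.03 mL/cmH2O.
τ = R × C = 20.128 × 0.05303 L/cmH2O = 1.067 s.
Fraction remaining = e^(−Te/τ) = e^(−1.04/1.067) = 0.3773.
Trapped volume = 403.03 × 0.3773 = 152.06 mL.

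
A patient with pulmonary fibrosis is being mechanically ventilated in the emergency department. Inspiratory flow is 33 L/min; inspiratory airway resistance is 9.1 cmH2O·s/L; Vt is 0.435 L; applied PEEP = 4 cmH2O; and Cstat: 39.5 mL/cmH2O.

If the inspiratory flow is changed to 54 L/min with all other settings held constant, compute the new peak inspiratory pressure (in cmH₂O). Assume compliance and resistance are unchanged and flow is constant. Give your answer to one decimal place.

23.2

Flow: 33 L/min ÷ 60 = 0.55 L/s.
New flow: 54 L/min ÷ 60 = 0.9 L/s.
PIP = Vt/C + R·V̇ + PEEP (constant-flow equation of motion).
Only the resistive term changes: ΔPIP = R × ΔV̇ = 9.1 × (0.9 − 0.55) = 9.1 × 0.35 = 3.185 cmH2O.
Original PIP = 435/39.5 + 9.1×0.55 + 4 = 20.018 cmH2O; new PIP = 20.018 + (3.185) = 23.203 cmH2O.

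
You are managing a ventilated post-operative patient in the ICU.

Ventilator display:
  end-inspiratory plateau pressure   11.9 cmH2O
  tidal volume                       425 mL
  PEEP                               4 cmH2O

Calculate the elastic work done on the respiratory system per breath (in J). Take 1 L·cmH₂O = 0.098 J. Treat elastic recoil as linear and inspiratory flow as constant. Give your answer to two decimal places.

0.16

Elastic work ≈ ½ × (Pplat − PEEP) × Vt = 0.5 × (11.9 − 4) × 0.425 L = 0.5 × 7.9 × 0.425 = 1.679 L·cmH2O.
× 0.098 J/(L·cmH2O) → 0.1645 J.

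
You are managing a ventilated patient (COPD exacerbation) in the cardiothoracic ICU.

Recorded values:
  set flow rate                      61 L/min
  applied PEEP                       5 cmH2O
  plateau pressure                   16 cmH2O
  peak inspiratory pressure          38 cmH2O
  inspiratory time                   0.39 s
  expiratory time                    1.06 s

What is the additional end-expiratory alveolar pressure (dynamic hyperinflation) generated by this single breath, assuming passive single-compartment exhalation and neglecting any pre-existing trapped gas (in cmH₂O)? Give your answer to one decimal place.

2.8

Flow: 61 L/min ÷ 60 = 1.0167 L/s.
Vt = flow × Ti = 1.0167 L/s × 0.39 s × 1000 mL/L = 396.51 mL.
R = (PIP − Pplat)/V̇ = (38 − 16) / 1.0167 = 22.0/1.0167 = 21.639 cmH2O·s/L.
C = Vt/(Pplat − PEEP) = 396.51 / (16 − 5) = 396.51/11.0 = 36.046 mL/cmH2O.
τ = R × C = 21.639 × 0.03605 L/cmH2O = 0.7801 s.
Fraction remaining = e^(−Te/τ) = e^(−1.06/0.7801) = 0.257; trapped volume = 396.51 × 0.257 = 101.9 mL.
Additional alveolar pressure from trapping ≈ V_trapped / C = 101.9 / 36.046 = 2.827 cmH2O.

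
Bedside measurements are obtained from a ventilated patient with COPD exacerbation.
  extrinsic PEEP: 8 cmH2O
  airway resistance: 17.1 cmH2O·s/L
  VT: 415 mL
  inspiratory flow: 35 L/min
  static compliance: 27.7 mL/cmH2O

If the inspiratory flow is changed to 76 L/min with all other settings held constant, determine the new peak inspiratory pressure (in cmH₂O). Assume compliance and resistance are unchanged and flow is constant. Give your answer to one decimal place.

Flow: 35 L/min ÷ 60 = 0.5833 L/s.
New flow: 76 L/min ÷ 60 = 1.2667 L/s.
PIP = Vt/C + R·V̇ + PEEP (constant-flow equation of motion).
Only the resistive term changes: ΔPIP = R × ΔV̇ = 17.1 × (1.2667 − 0.5833) = 17.1 × 0.6834 = 11.686 cmH2O.
Original PIP = 415/27.7 + 17.1×0.5833 + 8 = 32.956 cmH2O; new PIP = 32.956 + (11.686) = 44.642 cmH2O.

44.6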